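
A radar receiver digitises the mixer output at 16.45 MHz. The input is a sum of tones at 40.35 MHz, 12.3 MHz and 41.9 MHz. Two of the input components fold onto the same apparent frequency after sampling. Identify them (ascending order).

fs/2 = 8.225 MHz.
40.35 MHz mod fs = 7.45 MHz.
7.45 MHz ≤ fs/2 = 8.225 MHz, appears at 7.45 MHz.
12.3 MHz > fs/2 = 8.225 MHz, folds to fs − 12.3 MHz = 4.15 MHz.
41.9 MHz mod fs = 9 MHz.
9 MHz > fs/2 = 8.225 MHz, folds to fs − 9 MHz = 7.45 MHz.
40.35 MHz and 41.9 MHz both map to 7.45 MHz.

40.35 MHz, 41.9 MHz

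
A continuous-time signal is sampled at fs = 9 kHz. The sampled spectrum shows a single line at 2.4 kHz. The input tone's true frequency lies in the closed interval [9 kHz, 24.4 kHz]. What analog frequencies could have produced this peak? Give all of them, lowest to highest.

11.4 kHz, 15.6 kHz, 20.4 kHz

Frequencies that alias to 2.4 kHz are k·fs ± 2.4 kHz for integer k ≥ 0.
k=0: 2.4 kHz.
k=1: 6.6 kHz, 11.4 kHz.
k=2: 15.6 kHz, 20.4 kHz.
k=3: 24.6 kHz, 29.4 kHz.
Within [9 kHz, 24.4 kHz]: 11.4 kHz, 15.6 kHz, 20.4 kHz.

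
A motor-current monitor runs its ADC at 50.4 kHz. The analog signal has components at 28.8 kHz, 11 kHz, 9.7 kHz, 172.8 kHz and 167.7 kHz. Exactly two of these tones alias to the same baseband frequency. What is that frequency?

21.6 kHz

fs/2 = 25.2 kHz.
28.8 kHz > fs/2 = 25.2 kHz, folds to fs − 28.8 kHz = 21.6 kHz.
11 kHz ≤ fs/2 = 25.2 kHz, passes unchanged.
9.7 kHz ≤ fs/2 = 25.2 kHz, passes unchanged.
172.8 kHz mod fs = 21.6 kHz.
21.6 kHz ≤ fs/2 = 25.2 kHz, appears at 21.6 kHz.
167.7 kHz mod fs = 16.5 kHz.
16.5 kHz ≤ fs/2 = 25.2 kHz, appears at 16.5 kHz.
28.8 kHz and 172.8 kHz both map to 21.6 kHz.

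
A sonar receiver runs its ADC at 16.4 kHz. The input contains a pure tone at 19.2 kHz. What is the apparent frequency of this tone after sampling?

19.2 kHz mod fs = 2.8 kHz.
2.8 kHz ≤ fs/2 = 8.2 kHz, appears at 2.8 kHz.

2.8 kHz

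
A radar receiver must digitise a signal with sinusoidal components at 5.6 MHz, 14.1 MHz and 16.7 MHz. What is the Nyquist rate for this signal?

33.4 MHz

Highest-frequency component: 16.7 MHz.
Nyquist rate = 2 × 16.7 MHz = 33.4 MHz.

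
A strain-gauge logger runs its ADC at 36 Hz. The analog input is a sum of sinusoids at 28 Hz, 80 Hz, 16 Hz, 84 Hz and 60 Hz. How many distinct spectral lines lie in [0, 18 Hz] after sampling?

3

fs/2 = 18 Hz.
28 Hz > fs/2 = 18 Hz, folds to fs − 28 Hz = 8 Hz.
80 Hz mod fs = 8 Hz.
8 Hz ≤ fs/2 = 18 Hz, appears at 8 Hz.
16 Hz ≤ fs/2 = 18 Hz, passes unchanged.
84 Hz mod fs = 12 Hz.
12 Hz ≤ fs/2 = 18 Hz, appears at 12 Hz.
60 Hz mod fs = 24 Hz.
24 Hz > fs/2 = 18 Hz, folds to fs − 24 Hz = 12 Hz.
Distinct values: {8 Hz, 12 Hz, 16 Hz} → 3.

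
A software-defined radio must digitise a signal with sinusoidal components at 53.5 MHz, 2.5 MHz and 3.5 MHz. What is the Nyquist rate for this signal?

Highest-frequency component: 53.5 MHz.
Nyquist rate = 2 × 53.5 MHz = 107 MHz.

107 MHz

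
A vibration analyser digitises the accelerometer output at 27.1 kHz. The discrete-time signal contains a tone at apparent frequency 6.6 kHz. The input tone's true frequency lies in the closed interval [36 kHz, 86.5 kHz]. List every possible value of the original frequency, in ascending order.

Frequencies that alias to 6.6 kHz are k·fs ± 6.6 kHz for integer k ≥ 0.
k=0: 6.6 kHz.
k=1: 20.5 kHz, 33.7 kHz.
k=2: 47.6 kHz, 60.8 kHz.
k=3: 74.7 kHz, 87.9 kHz.
k=4: 101.8 kHz, 115 kHz.
Within [36 kHz, 86.5 kHz]: 47.6 kHz, 60.8 kHz, 74.7 kHz.

47.6 kHz, 60.8 kHz, 74.7 kHz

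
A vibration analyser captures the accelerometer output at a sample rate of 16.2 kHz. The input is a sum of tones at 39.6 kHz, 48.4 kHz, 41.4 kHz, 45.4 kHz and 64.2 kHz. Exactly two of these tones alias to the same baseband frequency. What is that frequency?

7.2 kHz

fs/2 = 8.1 kHz.
39.6 kHz mod fs = 7.2 kHz.
7.2 kHz ≤ fs/2 = 8.1 kHz, appears at 7.2 kHz.
48.4 kHz mod fs = 16 kHz.
16 kHz > fs/2 = 8.1 kHz, folds to fs − 16 kHz = 0.2 kHz.
41.4 kHz mod fs = 9 kHz.
9 kHz > fs/2 = 8.1 kHz, folds to fs − 9 kHz = 7.2 kHz.
45.4 kHz mod fs = 13 kHz.
13 kHz > fs/2 = 8.1 kHz, folds to fs − 13 kHz = 3.2 kHz.
64.2 kHz mod fs = 15.6 kHz.
15.6 kHz > fs/2 = 8.1 kHz, folds to fs − 15.6 kHz = 0.6 kHz.
39.6 kHz and 41.4 kHz both map to 7.2 kHz.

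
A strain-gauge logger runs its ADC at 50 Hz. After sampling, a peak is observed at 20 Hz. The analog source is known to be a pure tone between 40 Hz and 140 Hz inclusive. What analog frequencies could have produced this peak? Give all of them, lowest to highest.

70 Hz, 80 Hz, 120 Hz, 130 Hz

Frequencies that alias to 20 Hz are k·fs ± 20 Hz for integer k ≥ 0.
k=0: 20 Hz.
k=1: 30 Hz, 70 Hz.
k=2: 80 Hz, 120 Hz.
k=3: 130 Hz, 170 Hz.
k=4: 180 Hz, 220 Hz.
Within [40 Hz, 140 Hz]: 70 Hz, 80 Hz, 120 Hz, 130 Hz.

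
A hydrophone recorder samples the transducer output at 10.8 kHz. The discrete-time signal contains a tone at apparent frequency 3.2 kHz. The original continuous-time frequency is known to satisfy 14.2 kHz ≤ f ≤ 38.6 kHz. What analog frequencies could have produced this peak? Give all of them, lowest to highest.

18.4 kHz, 24.8 kHz, 29.2 kHz, 35.6 kHz

Frequencies that alias to 3.2 kHz are k·fs ± 3.2 kHz for integer k ≥ 0.
k=0: 3.2 kHz.
k=1: 7.6 kHz, 14 kHz.
k=2: 18.4 kHz, 24.8 kHz.
k=3: 29.2 kHz, 35.6 kHz.
k=4: 40 kHz, 46.4 kHz.
Within [14.2 kHz, 38.6 kHz]: 18.4 kHz, 24.8 kHz, 29.2 kHz, 35.6 kHz.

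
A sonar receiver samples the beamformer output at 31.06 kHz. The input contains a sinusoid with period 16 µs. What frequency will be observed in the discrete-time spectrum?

0.38 kHz

T = 16 µs → f = 1/T = 62.5 kHz.
62.5 kHz mod fs = 0.38 kHz.
0.38 kHz ≤ fs/2 = 15.53 kHz, appears at 0.38 kHz.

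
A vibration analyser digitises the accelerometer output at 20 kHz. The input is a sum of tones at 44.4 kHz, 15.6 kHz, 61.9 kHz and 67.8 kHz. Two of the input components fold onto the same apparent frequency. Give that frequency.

4.4 kHz

fs/2 = 10 kHz.
44.4 kHz mod fs = 4.4 kHz.
4.4 kHz ≤ fs/2 = 10 kHz, appears at 4.4 kHz.
15.6 kHz > fs/2 = 10 kHz, folds to fs − 15.6 kHz = 4.4 kHz.
61.9 kHz mod fs = 1.9 kHz.
1.9 kHz ≤ fs/2 = 10 kHz, appears at 1.9 kHz.
67.8 kHz mod fs = 7.8 kHz.
7.8 kHz ≤ fs/2 = 10 kHz, appears at 7.8 kHz.
15.6 kHz and 44.4 kHz both map to 4.4 kHz.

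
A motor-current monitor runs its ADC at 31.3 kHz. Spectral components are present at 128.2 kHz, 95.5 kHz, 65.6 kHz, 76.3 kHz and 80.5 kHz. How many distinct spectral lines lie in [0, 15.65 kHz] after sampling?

4

fs/2 = 15.65 kHz.
128.2 kHz mod fs = 3 kHz.
3 kHz ≤ fs/2 = 15.65 kHz, appears at 3 kHz.
95.5 kHz mod fs = 1.6 kHz.
1.6 kHz ≤ fs/2 = 15.65 kHz, appears at 1.6 kHz.
65.6 kHz mod fs = 3 kHz.
3 kHz ≤ fs/2 = 15.65 kHz, appears at 3 kHz.
76.3 kHz mod fs = 13.7 kHz.
13.7 kHz ≤ fs/2 = 15.65 kHz, appears at 13.7 kHz.
80.5 kHz mod fs = 17.9 kHz.
17.9 kHz > fs/2 = 15.65 kHz, folds to fs − 17.9 kHz = 13.4 kHz.
Distinct values: {1.6 kHz, 3 kHz, 13.4 kHz, 13.7 kHz} → 4.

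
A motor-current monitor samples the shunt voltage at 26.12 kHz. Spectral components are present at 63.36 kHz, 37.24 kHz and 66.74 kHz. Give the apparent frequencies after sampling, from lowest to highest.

fs/2 = 13.06 kHz.
63.36 kHz mod fs = 11.12 kHz.
11.12 kHz ≤ fs/2 = 13.06 kHz, appears at 11.12 kHz.
37.24 kHz mod fs = 11.12 kHz.
11.12 kHz ≤ fs/2 = 13.06 kHz, appears at 11.12 kHz.
66.74 kHz mod fs = 14.5 kHz.
14.5 kHz > fs/2 = 13.06 kHz, folds to fs − 14.5 kHz = 11.62 kHz.
Distinct values: {11.12 kHz, 11.62 kHz}.

11.12 kHz, 11.62 kHz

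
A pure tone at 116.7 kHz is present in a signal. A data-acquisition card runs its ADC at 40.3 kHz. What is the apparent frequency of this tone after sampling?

116.7 kHz mod fs = 36.1 kHz.
36.1 kHz > fs/2 = 20.15 kHz, folds to fs − 36.1 kHz = 4.2 kHz.

4.2 kHz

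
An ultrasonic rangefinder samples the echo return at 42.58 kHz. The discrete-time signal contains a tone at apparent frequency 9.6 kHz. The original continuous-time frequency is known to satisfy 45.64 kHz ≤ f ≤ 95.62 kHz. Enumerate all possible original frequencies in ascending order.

52.18 kHz, 75.56 kHz, 94.76 kHz

Frequencies that alias to 9.6 kHz are k·fs ± 9.6 kHz for integer k ≥ 0.
k=0: 9.6 kHz.
k=1: 32.98 kHz, 52.18 kHz.
k=2: 75.56 kHz, 94.76 kHz.
k=3: 118.14 kHz, 137.34 kHz.
Within [45.64 kHz, 95.62 kHz]: 52.18 kHz, 75.56 kHz, 94.76 kHz.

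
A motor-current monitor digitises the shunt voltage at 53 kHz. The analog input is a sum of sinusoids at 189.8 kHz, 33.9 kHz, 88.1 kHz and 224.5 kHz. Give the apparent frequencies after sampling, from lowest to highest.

fs/2 = 26.5 kHz.
189.8 kHz mod fs = 30.8 kHz.
30.8 kHz > fs/2 = 26.5 kHz, folds to fs − 30.8 kHz = 22.2 kHz.
33.9 kHz > fs/2 = 26.5 kHz, folds to fs − 33.9 kHz = 19.1 kHz.
88.1 kHz mod fs = 35.1 kHz.
35.1 kHz > fs/2 = 26.5 kHz, folds to fs − 35.1 kHz = 17.9 kHz.
224.5 kHz mod fs = 12.5 kHz.
12.5 kHz ≤ fs/2 = 26.5 kHz, appears at 12.5 kHz.
Distinct values: {12.5 kHz, 17.9 kHz, 19.1 kHz, 22.2 kHz}.

12.5 kHz, 17.9 kHz, 19.1 kHz, 22.2 kHz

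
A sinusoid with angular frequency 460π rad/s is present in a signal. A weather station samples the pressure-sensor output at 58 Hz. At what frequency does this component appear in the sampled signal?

2 Hz

ω = 460π rad/s → f = ω/(2π) = 230 Hz.
230 Hz mod fs = 56 Hz.
56 Hz > fs/2 = 29 Hz, folds to fs − 56 Hz = 2 Hz.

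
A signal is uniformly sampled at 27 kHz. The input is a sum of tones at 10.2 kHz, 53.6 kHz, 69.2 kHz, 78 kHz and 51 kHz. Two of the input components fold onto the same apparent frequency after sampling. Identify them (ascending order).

51 kHz, 78 kHz

fs/2 = 13.5 kHz.
10.2 kHz ≤ fs/2 = 13.5 kHz, passes unchanged.
53.6 kHz mod fs = 26.6 kHz.
26.6 kHz > fs/2 = 13.5 kHz, folds to fs − 26.6 kHz = 0.4 kHz.
69.2 kHz mod fs = 15.2 kHz.
15.2 kHz > fs/2 = 13.5 kHz, folds to fs − 15.2 kHz = 11.8 kHz.
78 kHz mod fs = 24 kHz.
24 kHz > fs/2 = 13.5 kHz, folds to fs − 24 kHz = 3 kHz.
51 kHz mod fs = 24 kHz.
24 kHz > fs/2 = 13.5 kHz, folds to fs − 24 kHz = 3 kHz.
51 kHz and 78 kHz both map to 3 kHz.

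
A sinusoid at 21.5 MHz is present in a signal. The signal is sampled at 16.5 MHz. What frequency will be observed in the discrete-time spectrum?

21.5 MHz mod fs = 5 MHz.
5 MHz ≤ fs/2 = 8.25 MHz, appears at 5 MHz.

5 MHz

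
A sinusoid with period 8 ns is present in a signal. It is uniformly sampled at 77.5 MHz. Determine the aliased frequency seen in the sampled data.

T = 8 ns → f = 1/T = 125 MHz.
125 MHz mod fs = 47.5 MHz.
47.5 MHz > fs/2 = 38.75 MHz, folds to fs − 47.5 MHz = 30 MHz.

30 MHz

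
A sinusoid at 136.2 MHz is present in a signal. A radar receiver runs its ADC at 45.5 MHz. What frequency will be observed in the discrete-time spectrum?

0.3 MHz

136.2 MHz mod fs = 45.2 MHz.
45.2 MHz > fs/2 = 22.75 MHz, folds to fs − 45.2 MHz = 0.3 MHz.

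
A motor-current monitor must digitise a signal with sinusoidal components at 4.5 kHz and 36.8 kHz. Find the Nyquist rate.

Highest-frequency component: 36.8 kHz.
Nyquist rate = 2 × 36.8 kHz = 73.6 kHz.

73.6 kHz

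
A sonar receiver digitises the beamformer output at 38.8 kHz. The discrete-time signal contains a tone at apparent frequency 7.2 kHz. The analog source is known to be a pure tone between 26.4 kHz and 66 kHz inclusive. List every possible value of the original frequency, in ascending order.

Frequencies that alias to 7.2 kHz are k·fs ± 7.2 kHz for integer k ≥ 0.
k=0: 7.2 kHz.
k=1: 31.6 kHz, 46 kHz.
k=2: 70.4 kHz, 84.8 kHz.
Within [26.4 kHz, 66 kHz]: 31.6 kHz, 46 kHz.

31.6 kHz, 46 kHz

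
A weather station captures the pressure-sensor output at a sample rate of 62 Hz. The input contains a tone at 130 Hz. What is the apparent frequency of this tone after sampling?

130 Hz mod fs = 6 Hz.
6 Hz ≤ fs/2 = 31 Hz, appears at 6 Hz.

6 Hz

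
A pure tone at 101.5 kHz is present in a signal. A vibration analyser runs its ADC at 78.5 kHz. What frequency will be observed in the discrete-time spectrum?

101.5 kHz mod fs = 23 kHz.
23 kHz ≤ fs/2 = 39.25 kHz, appears at 23 kHz.

23 kHz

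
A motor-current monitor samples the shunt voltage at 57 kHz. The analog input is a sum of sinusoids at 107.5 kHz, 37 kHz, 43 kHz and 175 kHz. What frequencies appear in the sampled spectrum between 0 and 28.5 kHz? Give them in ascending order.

4 kHz, 6.5 kHz, 14 kHz, 20 kHz

fs/2 = 28.5 kHz.
107.5 kHz mod fs = 50.5 kHz.
50.5 kHz > fs/2 = 28.5 kHz, folds to fs − 50.5 kHz = 6.5 kHz.
37 kHz > fs/2 = 28.5 kHz, folds to fs − 37 kHz = 20 kHz.
43 kHz > fs/2 = 28.5 kHz, folds to fs − 43 kHz = 14 kHz.
175 kHz mod fs = 4 kHz.
4 kHz ≤ fs/2 = 28.5 kHz, appears at 4 kHz.
Distinct values: {4 kHz, 6.5 kHz, 14 kHz, 20 kHz}.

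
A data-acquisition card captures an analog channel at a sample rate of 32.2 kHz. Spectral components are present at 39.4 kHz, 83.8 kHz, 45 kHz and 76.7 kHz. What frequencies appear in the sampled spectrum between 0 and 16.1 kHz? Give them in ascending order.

7.2 kHz, 12.3 kHz, 12.8 kHz

fs/2 = 16.1 kHz.
39.4 kHz mod fs = 7.2 kHz.
7.2 kHz ≤ fs/2 = 16.1 kHz, appears at 7.2 kHz.
83.8 kHz mod fs = 19.4 kHz.
19.4 kHz > fs/2 = 16.1 kHz, folds to fs − 19.4 kHz = 12.8 kHz.
45 kHz mod fs = 12.8 kHz.
12.8 kHz ≤ fs/2 = 16.1 kHz, appears at 12.8 kHz.
76.7 kHz mod fs = 12.3 kHz.
12.3 kHz ≤ fs/2 = 16.1 kHz, appears at 12.3 kHz.
Distinct values: {7.2 kHz, 12.3 kHz, 12.8 kHz}.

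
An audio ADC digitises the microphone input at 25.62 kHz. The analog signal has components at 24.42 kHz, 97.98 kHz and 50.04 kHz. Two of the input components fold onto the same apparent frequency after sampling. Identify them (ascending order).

fs/2 = 12.81 kHz.
24.42 kHz > fs/2 = 12.81 kHz, folds to fs − 24.42 kHz = 1.2 kHz.
97.98 kHz mod fs = 21.12 kHz.
21.12 kHz > fs/2 = 12.81 kHz, folds to fs − 21.12 kHz = 4.5 kHz.
50.04 kHz mod fs = 24.42 kHz.
24.42 kHz > fs/2 = 12.81 kHz, folds to fs − 24.42 kHz = 1.2 kHz.
24.42 kHz and 50.04 kHz both map to 1.2 kHz.

24.42 kHz, 50.04 kHz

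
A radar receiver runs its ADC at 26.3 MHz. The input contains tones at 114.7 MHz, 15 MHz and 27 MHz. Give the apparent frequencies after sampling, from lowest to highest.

0.7 MHz, 9.5 MHz, 11.3 MHz

fs/2 = 13.15 MHz.
114.7 MHz mod fs = 9.5 MHz.
9.5 MHz ≤ fs/2 = 13.15 MHz, appears at 9.5 MHz.
15 MHz > fs/2 = 13.15 MHz, folds to fs − 15 MHz = 11.3 MHz.
27 MHz mod fs = 0.7 MHz.
0.7 MHz ≤ fs/2 = 13.15 MHz, appears at 0.7 MHz.
Distinct values: {0.7 MHz, 9.5 MHz, 11.3 MHz}.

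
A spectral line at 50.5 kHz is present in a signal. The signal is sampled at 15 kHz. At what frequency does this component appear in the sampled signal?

5.5 kHz

50.5 kHz mod fs = 5.5 kHz.
5.5 kHz ≤ fs/2 = 7.5 kHz, appears at 5.5 kHz.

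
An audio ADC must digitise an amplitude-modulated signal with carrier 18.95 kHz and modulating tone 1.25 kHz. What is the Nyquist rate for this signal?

AM sidebands sit at fc ± fm = 17.7 kHz and 20.2 kHz.
Highest-frequency component: 20.2 kHz.
Nyquist rate = 2 × 20.2 kHz = 40.4 kHz.

40.4 kHz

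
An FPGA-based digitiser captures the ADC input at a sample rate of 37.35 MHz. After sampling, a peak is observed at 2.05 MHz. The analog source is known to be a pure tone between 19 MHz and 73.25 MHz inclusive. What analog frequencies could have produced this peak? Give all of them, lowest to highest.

35.3 MHz, 39.4 MHz, 72.65 MHz

Frequencies that alias to 2.05 MHz are k·fs ± 2.05 MHz for integer k ≥ 0.
k=0: 2.05 MHz.
k=1: 35.3 MHz, 39.4 MHz.
k=2: 72.65 MHz, 76.75 MHz.
k=3: 110 MHz, 114.1 MHz.
Within [19 MHz, 73.25 MHz]: 35.3 MHz, 39.4 MHz, 72.65 MHz.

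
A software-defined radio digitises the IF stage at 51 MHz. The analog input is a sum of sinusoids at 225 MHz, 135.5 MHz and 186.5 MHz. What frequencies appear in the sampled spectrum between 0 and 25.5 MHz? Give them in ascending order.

17.5 MHz, 21 MHz

fs/2 = 25.5 MHz.
225 MHz mod fs = 21 MHz.
21 MHz ≤ fs/2 = 25.5 MHz, appears at 21 MHz.
135.5 MHz mod fs = 33.5 MHz.
33.5 MHz > fs/2 = 25.5 MHz, folds to fs − 33.5 MHz = 17.5 MHz.
186.5 MHz mod fs = 33.5 MHz.
33.5 MHz > fs/2 = 25.5 MHz, folds to fs − 33.5 MHz = 17.5 MHz.
Distinct values: {17.5 MHz, 21 MHz}.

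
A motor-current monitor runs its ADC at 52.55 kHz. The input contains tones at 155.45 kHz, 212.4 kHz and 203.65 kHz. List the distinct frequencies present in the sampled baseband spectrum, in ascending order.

fs/2 = 26.275 kHz.
155.45 kHz mod fs = 50.35 kHz.
50.35 kHz > fs/2 = 26.275 kHz, folds to fs − 50.35 kHz = 2.2 kHz.
212.4 kHz mod fs = 2.2 kHz.
2.2 kHz ≤ fs/2 = 26.275 kHz, appears at 2.2 kHz.
203.65 kHz mod fs = 46 kHz.
46 kHz > fs/2 = 26.275 kHz, folds to fs − 46 kHz = 6.55 kHz.
Distinct values: {2.2 kHz, 6.55 kHz}.

2.2 kHz, 6.55 kHz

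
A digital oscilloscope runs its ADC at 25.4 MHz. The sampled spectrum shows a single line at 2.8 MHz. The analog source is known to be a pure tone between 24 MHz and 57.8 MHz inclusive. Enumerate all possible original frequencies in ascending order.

Frequencies that alias to 2.8 MHz are k·fs ± 2.8 MHz for integer k ≥ 0.
k=0: 2.8 MHz.
k=1: 22.6 MHz, 28.2 MHz.
k=2: 48 MHz, 53.6 MHz.
k=3: 73.4 MHz, 79 MHz.
Within [24 MHz, 57.8 MHz]: 28.2 MHz, 48 MHz, 53.6 MHz.

28.2 MHz, 48 MHz, 53.6 MHz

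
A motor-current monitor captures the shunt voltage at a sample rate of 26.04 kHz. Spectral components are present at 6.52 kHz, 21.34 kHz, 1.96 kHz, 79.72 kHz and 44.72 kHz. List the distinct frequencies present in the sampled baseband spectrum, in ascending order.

1.6 kHz, 1.96 kHz, 4.7 kHz, 6.52 kHz, 7.36 kHz

fs/2 = 13.02 kHz.
6.52 kHz ≤ fs/2 = 13.02 kHz, passes unchanged.
21.34 kHz > fs/2 = 13.02 kHz, folds to fs − 21.34 kHz = 4.7 kHz.
1.96 kHz ≤ fs/2 = 13.02 kHz, passes unchanged.
79.72 kHz mod fs = 1.6 kHz.
1.6 kHz ≤ fs/2 = 13.02 kHz, appears at 1.6 kHz.
44.72 kHz mod fs = 18.68 kHz.
18.68 kHz > fs/2 = 13.02 kHz, folds to fs − 18.68 kHz = 7.36 kHz.
Distinct values: {1.6 kHz, 1.96 kHz, 4.7 kHz, 6.52 kHz, 7.36 kHz}.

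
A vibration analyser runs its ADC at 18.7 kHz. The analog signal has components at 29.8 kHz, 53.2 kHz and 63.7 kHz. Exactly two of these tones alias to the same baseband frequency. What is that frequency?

7.6 kHz

fs/2 = 9.35 kHz.
29.8 kHz mod fs = 11.1 kHz.
11.1 kHz > fs/2 = 9.35 kHz, folds to fs − 11.1 kHz = 7.6 kHz.
53.2 kHz mod fs = 15.8 kHz.
15.8 kHz > fs/2 = 9.35 kHz, folds to fs − 15.8 kHz = 2.9 kHz.
63.7 kHz mod fs = 7.6 kHz.
7.6 kHz ≤ fs/2 = 9.35 kHz, appears at 7.6 kHz.
29.8 kHz and 63.7 kHz both map to 7.6 kHz.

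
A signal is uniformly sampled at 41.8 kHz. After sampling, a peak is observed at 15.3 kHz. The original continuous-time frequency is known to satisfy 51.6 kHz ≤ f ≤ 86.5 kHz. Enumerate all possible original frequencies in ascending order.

Frequencies that alias to 15.3 kHz are k·fs ± 15.3 kHz for integer k ≥ 0.
k=0: 15.3 kHz.
k=1: 26.5 kHz, 57.1 kHz.
k=2: 68.3 kHz, 98.9 kHz.
k=3: 110.1 kHz, 140.7 kHz.
Within [51.6 kHz, 86.5 kHz]: 57.1 kHz, 68.3 kHz.

57.1 kHz, 68.3 kHz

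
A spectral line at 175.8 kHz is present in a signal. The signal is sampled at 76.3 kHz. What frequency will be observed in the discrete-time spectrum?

175.8 kHz mod fs = 23.2 kHz.
23.2 kHz ≤ fs/2 = 38.15 kHz, appears at 23.2 kHz.

23.2 kHz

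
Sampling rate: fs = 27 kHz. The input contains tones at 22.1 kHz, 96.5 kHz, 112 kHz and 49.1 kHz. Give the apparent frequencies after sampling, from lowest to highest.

4 kHz, 4.9 kHz, 11.5 kHz

fs/2 = 13.5 kHz.
22.1 kHz > fs/2 = 13.5 kHz, folds to fs − 22.1 kHz = 4.9 kHz.
96.5 kHz mod fs = 15.5 kHz.
15.5 kHz > fs/2 = 13.5 kHz, folds to fs − 15.5 kHz = 11.5 kHz.
112 kHz mod fs = 4 kHz.
4 kHz ≤ fs/2 = 13.5 kHz, appears at 4 kHz.
49.1 kHz mod fs = 22.1 kHz.
22.1 kHz > fs/2 = 13.5 kHz, folds to fs − 22.1 kHz = 4.9 kHz.
Distinct values: {4 kHz, 4.9 kHz, 11.5 kHz}.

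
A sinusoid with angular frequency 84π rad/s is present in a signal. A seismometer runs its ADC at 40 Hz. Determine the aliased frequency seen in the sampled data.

ω = 84π rad/s → f = ω/(2π) = 42 Hz.
42 Hz mod fs = 2 Hz.
2 Hz ≤ fs/2 = 20 Hz, appears at 2 Hz.

2 Hz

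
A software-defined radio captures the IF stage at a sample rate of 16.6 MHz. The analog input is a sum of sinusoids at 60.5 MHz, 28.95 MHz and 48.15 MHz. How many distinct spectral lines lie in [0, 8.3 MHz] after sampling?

3

fs/2 = 8.3 MHz.
60.5 MHz mod fs = 10.7 MHz.
10.7 MHz > fs/2 = 8.3 MHz, folds to fs − 10.7 MHz = 5.9 MHz.
28.95 MHz mod fs = 12.35 MHz.
12.35 MHz > fs/2 = 8.3 MHz, folds to fs − 12.35 MHz = 4.25 MHz.
48.15 MHz mod fs = 14.95 MHz.
14.95 MHz > fs/2 = 8.3 MHz, folds to fs − 14.95 MHz = 1.65 MHz.
Distinct values: {1.65 MHz, 4.25 MHz, 5.9 MHz} → 3.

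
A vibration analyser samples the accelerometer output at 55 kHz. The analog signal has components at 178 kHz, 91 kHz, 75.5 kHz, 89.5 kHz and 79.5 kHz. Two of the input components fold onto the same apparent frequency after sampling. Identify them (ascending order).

75.5 kHz, 89.5 kHz

fs/2 = 27.5 kHz.
178 kHz mod fs = 13 kHz.
13 kHz ≤ fs/2 = 27.5 kHz, appears at 13 kHz.
91 kHz mod fs = 36 kHz.
36 kHz > fs/2 = 27.5 kHz, folds to fs − 36 kHz = 19 kHz.
75.5 kHz mod fs = 20.5 kHz.
20.5 kHz ≤ fs/2 = 27.5 kHz, appears at 20.5 kHz.
89.5 kHz mod fs = 34.5 kHz.
34.5 kHz > fs/2 = 27.5 kHz, folds to fs − 34.5 kHz = 20.5 kHz.
79.5 kHz mod fs = 24.5 kHz.
24.5 kHz ≤ fs/2 = 27.5 kHz, appears at 24.5 kHz.
75.5 kHz and 89.5 kHz both map to 20.5 kHz.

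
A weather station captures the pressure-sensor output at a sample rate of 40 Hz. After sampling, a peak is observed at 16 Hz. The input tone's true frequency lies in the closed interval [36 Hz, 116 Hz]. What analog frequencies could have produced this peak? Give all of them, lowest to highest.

Frequencies that alias to 16 Hz are k·fs ± 16 Hz for integer k ≥ 0.
k=0: 16 Hz.
k=1: 24 Hz, 56 Hz.
k=2: 64 Hz, 96 Hz.
k=3: 104 Hz, 136 Hz.
k=4: 144 Hz, 176 Hz.
Within [36 Hz, 116 Hz]: 56 Hz, 64 Hz, 96 Hz, 104 Hz.

56 Hz, 64 Hz, 96 Hz, 104 Hz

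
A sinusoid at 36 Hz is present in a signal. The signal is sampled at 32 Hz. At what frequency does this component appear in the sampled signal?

36 Hz mod fs = 4 Hz.
4 Hz ≤ fs/2 = 16 Hz, appears at 4 Hz.

4 Hz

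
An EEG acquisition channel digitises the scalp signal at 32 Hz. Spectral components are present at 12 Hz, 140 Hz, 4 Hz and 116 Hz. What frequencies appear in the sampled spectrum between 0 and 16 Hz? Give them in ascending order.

fs/2 = 16 Hz.
12 Hz ≤ fs/2 = 16 Hz, passes unchanged.
140 Hz mod fs = 12 Hz.
12 Hz ≤ fs/2 = 16 Hz, appears at 12 Hz.
4 Hz ≤ fs/2 = 16 Hz, passes unchanged.
116 Hz mod fs = 20 Hz.
20 Hz > fs/2 = 16 Hz, folds to fs − 20 Hz = 12 Hz.
Distinct values: {4 Hz, 12 Hz}.

4 Hz, 12 Hz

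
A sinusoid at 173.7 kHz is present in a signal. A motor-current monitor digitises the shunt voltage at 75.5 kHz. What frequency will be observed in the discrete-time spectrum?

22.7 kHz

173.7 kHz mod fs = 22.7 kHz.
22.7 kHz ≤ fs/2 = 37.75 kHz, appears at 22.7 kHz.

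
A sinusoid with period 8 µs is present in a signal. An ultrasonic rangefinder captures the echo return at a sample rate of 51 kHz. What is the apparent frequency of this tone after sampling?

23 kHz

T = 8 µs → f = 1/T = 125 kHz.
125 kHz mod fs = 23 kHz.
23 kHz ≤ fs/2 = 25.5 kHz, appears at 23 kHz.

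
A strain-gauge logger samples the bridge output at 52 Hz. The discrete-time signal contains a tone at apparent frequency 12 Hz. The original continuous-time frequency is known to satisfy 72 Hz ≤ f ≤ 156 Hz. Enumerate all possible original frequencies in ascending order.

92 Hz, 116 Hz, 144 Hz

Frequencies that alias to 12 Hz are k·fs ± 12 Hz for integer k ≥ 0.
k=0: 12 Hz.
k=1: 40 Hz, 64 Hz.
k=2: 92 Hz, 116 Hz.
k=3: 144 Hz, 168 Hz.
k=4: 196 Hz, 220 Hz.
Within [72 Hz, 156 Hz]: 92 Hz, 116 Hz, 144 Hz.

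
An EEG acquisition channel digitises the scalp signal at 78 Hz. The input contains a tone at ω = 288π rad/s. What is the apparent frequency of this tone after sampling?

ω = 288π rad/s → f = ω/(2π) = 144 Hz.
144 Hz mod fs = 66 Hz.
66 Hz > fs/2 = 39 Hz, folds to fs − 66 Hz = 12 Hz.

12 Hz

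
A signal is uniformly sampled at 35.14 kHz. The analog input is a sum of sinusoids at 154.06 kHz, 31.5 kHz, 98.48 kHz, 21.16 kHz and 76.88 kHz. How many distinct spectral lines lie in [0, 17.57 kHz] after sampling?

5

fs/2 = 17.57 kHz.
154.06 kHz mod fs = 13.5 kHz.
13.5 kHz ≤ fs/2 = 17.57 kHz, appears at 13.5 kHz.
31.5 kHz > fs/2 = 17.57 kHz, folds to fs − 31.5 kHz = 3.64 kHz.
98.48 kHz mod fs = 28.2 kHz.
28.2 kHz > fs/2 = 17.57 kHz, folds to fs − 28.2 kHz = 6.94 kHz.
21.16 kHz > fs/2 = 17.57 kHz, folds to fs − 21.16 kHz = 13.98 kHz.
76.88 kHz mod fs = 6.6 kHz.
6.6 kHz ≤ fs/2 = 17.57 kHz, appears at 6.6 kHz.
Distinct values: {3.64 kHz, 6.6 kHz, 6.94 kHz, 13.5 kHz, 13.98 kHz} → 5.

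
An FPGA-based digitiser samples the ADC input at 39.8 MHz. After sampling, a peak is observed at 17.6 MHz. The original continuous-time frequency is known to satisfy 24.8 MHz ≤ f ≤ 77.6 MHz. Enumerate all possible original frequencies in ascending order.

57.4 MHz, 62 MHz

Frequencies that alias to 17.6 MHz are k·fs ± 17.6 MHz for integer k ≥ 0.
k=0: 17.6 MHz.
k=1: 22.2 MHz, 57.4 MHz.
k=2: 62 MHz, 97.2 MHz.
k=3: 101.8 MHz, 137 MHz.
Within [24.8 MHz, 77.6 MHz]: 57.4 MHz, 62 MHz.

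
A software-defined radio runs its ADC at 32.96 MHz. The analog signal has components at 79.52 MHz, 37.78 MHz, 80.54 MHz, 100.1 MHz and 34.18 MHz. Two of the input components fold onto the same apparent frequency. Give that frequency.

1.22 MHz

fs/2 = 16.48 MHz.
79.52 MHz mod fs = 13.6 MHz.
13.6 MHz ≤ fs/2 = 16.48 MHz, appears at 13.6 MHz.
37.78 MHz mod fs = 4.82 MHz.
4.82 MHz ≤ fs/2 = 16.48 MHz, appears at 4.82 MHz.
80.54 MHz mod fs = 14.62 MHz.
14.62 MHz ≤ fs/2 = 16.48 MHz, appears at 14.62 MHz.
100.1 MHz mod fs = 1.22 MHz.
1.22 MHz ≤ fs/2 = 16.48 MHz, appears at 1.22 MHz.
34.18 MHz mod fs = 1.22 MHz.
1.22 MHz ≤ fs/2 = 16.48 MHz, appears at 1.22 MHz.
34.18 MHz and 100.1 MHz both map to 1.22 MHz.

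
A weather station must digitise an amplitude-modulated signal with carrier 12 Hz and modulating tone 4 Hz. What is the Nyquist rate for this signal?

32 Hz

AM sidebands sit at fc ± fm = 8 Hz and 16 Hz.
Highest-frequency component: 16 Hz.
Nyquist rate = 2 × 16 Hz = 32 Hz.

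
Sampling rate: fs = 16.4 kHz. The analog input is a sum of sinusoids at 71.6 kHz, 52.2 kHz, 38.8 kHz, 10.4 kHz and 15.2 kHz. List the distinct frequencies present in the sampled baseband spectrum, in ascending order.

1.2 kHz, 3 kHz, 6 kHz

fs/2 = 8.2 kHz.
71.6 kHz mod fs = 6 kHz.
6 kHz ≤ fs/2 = 8.2 kHz, appears at 6 kHz.
52.2 kHz mod fs = 3 kHz.
3 kHz ≤ fs/2 = 8.2 kHz, appears at 3 kHz.
38.8 kHz mod fs = 6 kHz.
6 kHz ≤ fs/2 = 8.2 kHz, appears at 6 kHz.
10.4 kHz > fs/2 = 8.2 kHz, folds to fs − 10.4 kHz = 6 kHz.
15.2 kHz > fs/2 = 8.2 kHz, folds to fs − 15.2 kHz = 1.2 kHz.
Distinct values: {1.2 kHz, 3 kHz, 6 kHz}.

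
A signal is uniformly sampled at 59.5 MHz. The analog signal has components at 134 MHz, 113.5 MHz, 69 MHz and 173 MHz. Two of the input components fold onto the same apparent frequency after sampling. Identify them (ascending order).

fs/2 = 29.75 MHz.
134 MHz mod fs = 15 MHz.
15 MHz ≤ fs/2 = 29.75 MHz, appears at 15 MHz.
113.5 MHz mod fs = 54 MHz.
54 MHz > fs/2 = 29.75 MHz, folds to fs − 54 MHz = 5.5 MHz.
69 MHz mod fs = 9.5 MHz.
9.5 MHz ≤ fs/2 = 29.75 MHz, appears at 9.5 MHz.
173 MHz mod fs = 54 MHz.
54 MHz > fs/2 = 29.75 MHz, folds to fs − 54 MHz = 5.5 MHz.
113.5 MHz and 173 MHz both map to 5.5 MHz.

113.5 MHz, 173 MHz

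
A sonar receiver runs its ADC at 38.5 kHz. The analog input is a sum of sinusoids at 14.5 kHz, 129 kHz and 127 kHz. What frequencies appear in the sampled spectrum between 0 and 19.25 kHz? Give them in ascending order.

fs/2 = 19.25 kHz.
14.5 kHz ≤ fs/2 = 19.25 kHz, passes unchanged.
129 kHz mod fs = 13.5 kHz.
13.5 kHz ≤ fs/2 = 19.25 kHz, appears at 13.5 kHz.
127 kHz mod fs = 11.5 kHz.
11.5 kHz ≤ fs/2 = 19.25 kHz, appears at 11.5 kHz.
Distinct values: {11.5 kHz, 13.5 kHz, 14.5 kHz}.

11.5 kHz, 13.5 kHz, 14.5 kHz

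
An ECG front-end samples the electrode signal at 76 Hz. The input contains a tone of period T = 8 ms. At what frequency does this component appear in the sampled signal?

T = 8 ms → f = 1/T = 125 Hz.
125 Hz mod fs = 49 Hz.
49 Hz > fs/2 = 38 Hz, folds to fs − 49 Hz = 27 Hz.

27 Hz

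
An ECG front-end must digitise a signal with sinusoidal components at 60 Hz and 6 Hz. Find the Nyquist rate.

120 Hz

Highest-frequency component: 60 Hz.
Nyquist rate = 2 × 60 Hz = 120 Hz.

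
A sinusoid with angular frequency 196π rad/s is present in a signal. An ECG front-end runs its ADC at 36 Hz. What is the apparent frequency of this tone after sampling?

ω = 196π rad/s → f = ω/(2π) = 98 Hz.
98 Hz mod fs = 26 Hz.
26 Hz > fs/2 = 18 Hz, folds to fs − 26 Hz = 10 Hz.

10 Hz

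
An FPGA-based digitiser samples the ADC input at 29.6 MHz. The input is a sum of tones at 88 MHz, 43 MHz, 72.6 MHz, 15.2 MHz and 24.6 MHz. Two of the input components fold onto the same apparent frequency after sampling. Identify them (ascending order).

fs/2 = 14.8 MHz.
88 MHz mod fs = 28.8 MHz.
28.8 MHz > fs/2 = 14.8 MHz, folds to fs − 28.8 MHz = 0.8 MHz.
43 MHz mod fs = 13.4 MHz.
13.4 MHz ≤ fs/2 = 14.8 MHz, appears at 13.4 MHz.
72.6 MHz mod fs = 13.4 MHz.
13.4 MHz ≤ fs/2 = 14.8 MHz, appears at 13.4 MHz.
15.2 MHz > fs/2 = 14.8 MHz, folds to fs − 15.2 MHz = 14.4 MHz.
24.6 MHz > fs/2 = 14.8 MHz, folds to fs − 24.6 MHz = 5 MHz.
43 MHz and 72.6 MHz both map to 13.4 MHz.

43 MHz, 72.6 MHz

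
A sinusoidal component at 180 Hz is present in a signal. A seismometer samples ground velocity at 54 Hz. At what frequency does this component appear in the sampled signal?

18 Hz

180 Hz mod fs = 18 Hz.
18 Hz ≤ fs/2 = 27 Hz, appears at 18 Hz.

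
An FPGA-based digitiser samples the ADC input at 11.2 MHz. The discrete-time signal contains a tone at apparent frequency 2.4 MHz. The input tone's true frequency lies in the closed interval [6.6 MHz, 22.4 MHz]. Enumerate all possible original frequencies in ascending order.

Frequencies that alias to 2.4 MHz are k·fs ± 2.4 MHz for integer k ≥ 0.
k=0: 2.4 MHz.
k=1: 8.8 MHz, 13.6 MHz.
k=2: 20 MHz, 24.8 MHz.
k=3: 31.2 MHz, 36 MHz.
Within [6.6 MHz, 22.4 MHz]: 8.8 MHz, 13.6 MHz, 20 MHz.

8.8 MHz, 13.6 MHz, 20 MHz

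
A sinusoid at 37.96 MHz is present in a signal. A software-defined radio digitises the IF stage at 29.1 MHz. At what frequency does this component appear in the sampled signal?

37.96 MHz mod fs = 8.86 MHz.
8.86 MHz ≤ fs/2 = 14.55 MHz, appears at 8.86 MHz.

8.86 MHz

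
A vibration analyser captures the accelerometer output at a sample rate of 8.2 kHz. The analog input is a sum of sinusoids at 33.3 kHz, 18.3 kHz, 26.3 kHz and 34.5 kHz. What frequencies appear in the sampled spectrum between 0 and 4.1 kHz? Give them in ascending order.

fs/2 = 4.1 kHz.
33.3 kHz mod fs = 0.5 kHz.
0.5 kHz ≤ fs/2 = 4.1 kHz, appears at 0.5 kHz.
18.3 kHz mod fs = 1.9 kHz.
1.9 kHz ≤ fs/2 = 4.1 kHz, appears at 1.9 kHz.
26.3 kHz mod fs = 1.7 kHz.
1.7 kHz ≤ fs/2 = 4.1 kHz, appears at 1.7 kHz.
34.5 kHz mod fs = 1.7 kHz.
1.7 kHz ≤ fs/2 = 4.1 kHz, appears at 1.7 kHz.
Distinct values: {0.5 kHz, 1.7 kHz, 1.9 kHz}.

0.5 kHz, 1.7 kHz, 1.9 kHz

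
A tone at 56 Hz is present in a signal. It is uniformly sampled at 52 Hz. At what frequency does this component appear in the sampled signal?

4 Hz

56 Hz mod fs = 4 Hz.
4 Hz ≤ fs/2 = 26 Hz, appears at 4 Hz.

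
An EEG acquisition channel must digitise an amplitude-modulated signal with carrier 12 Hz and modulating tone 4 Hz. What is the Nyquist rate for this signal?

32 Hz

AM sidebands sit at fc ± fm = 8 Hz and 16 Hz.
Highest-frequency component: 16 Hz.
Nyquist rate = 2 × 16 Hz = 32 Hz.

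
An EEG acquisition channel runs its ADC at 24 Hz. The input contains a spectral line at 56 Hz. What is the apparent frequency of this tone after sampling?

56 Hz mod fs = 8 Hz.
8 Hz ≤ fs/2 = 12 Hz, appears at 8 Hz.

8 Hz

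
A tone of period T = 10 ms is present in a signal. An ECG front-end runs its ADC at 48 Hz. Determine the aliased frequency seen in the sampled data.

T = 10 ms → f = 1/T = 100 Hz.
100 Hz mod fs = 4 Hz.
4 Hz ≤ fs/2 = 24 Hz, appears at 4 Hz.

4 Hz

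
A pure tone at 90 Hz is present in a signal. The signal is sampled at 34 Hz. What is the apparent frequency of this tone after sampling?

12 Hz

90 Hz mod fs = 22 Hz.
22 Hz > fs/2 = 17 Hz, folds to fs − 22 Hz = 12 Hz.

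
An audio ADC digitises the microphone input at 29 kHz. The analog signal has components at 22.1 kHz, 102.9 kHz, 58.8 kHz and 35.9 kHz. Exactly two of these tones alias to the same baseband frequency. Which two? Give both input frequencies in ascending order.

fs/2 = 14.5 kHz.
22.1 kHz > fs/2 = 14.5 kHz, folds to fs − 22.1 kHz = 6.9 kHz.
102.9 kHz mod fs = 15.9 kHz.
15.9 kHz > fs/2 = 14.5 kHz, folds to fs − 15.9 kHz = 13.1 kHz.
58.8 kHz mod fs = 0.8 kHz.
0.8 kHz ≤ fs/2 = 14.5 kHz, appears at 0.8 kHz.
35.9 kHz mod fs = 6.9 kHz.
6.9 kHz ≤ fs/2 = 14.5 kHz, appears at 6.9 kHz.
22.1 kHz and 35.9 kHz both map to 6.9 kHz.

22.1 kHz, 35.9 kHz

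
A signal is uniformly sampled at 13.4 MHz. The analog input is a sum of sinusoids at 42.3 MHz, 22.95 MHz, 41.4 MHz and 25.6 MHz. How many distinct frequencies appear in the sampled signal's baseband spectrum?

3

fs/2 = 6.7 MHz.
42.3 MHz mod fs = 2.1 MHz.
2.1 MHz ≤ fs/2 = 6.7 MHz, appears at 2.1 MHz.
22.95 MHz mod fs = 9.55 MHz.
9.55 MHz > fs/2 = 6.7 MHz, folds to fs − 9.55 MHz = 3.85 MHz.
41.4 MHz mod fs = 1.2 MHz.
1.2 MHz ≤ fs/2 = 6.7 MHz, appears at 1.2 MHz.
25.6 MHz mod fs = 12.2 MHz.
12.2 MHz > fs/2 = 6.7 MHz, folds to fs − 12.2 MHz = 1.2 MHz.
Distinct values: {1.2 MHz, 2.1 MHz, 3.85 MHz} → 3.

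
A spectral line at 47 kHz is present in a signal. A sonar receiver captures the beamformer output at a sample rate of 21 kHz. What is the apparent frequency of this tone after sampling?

5 kHz

47 kHz mod fs = 5 kHz.
5 kHz ≤ fs/2 = 10.5 kHz, appears at 5 kHz.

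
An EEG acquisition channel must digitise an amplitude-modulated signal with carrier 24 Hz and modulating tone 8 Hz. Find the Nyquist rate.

AM sidebands sit at fc ± fm = 16 Hz and 32 Hz.
Highest-frequency component: 32 Hz.
Nyquist rate = 2 × 32 Hz = 64 Hz.

64 Hz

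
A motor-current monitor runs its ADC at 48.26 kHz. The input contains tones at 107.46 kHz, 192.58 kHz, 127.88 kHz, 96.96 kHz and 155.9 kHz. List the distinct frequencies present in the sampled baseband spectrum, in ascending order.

fs/2 = 24.13 kHz.
107.46 kHz mod fs = 10.94 kHz.
10.94 kHz ≤ fs/2 = 24.13 kHz, appears at 10.94 kHz.
192.58 kHz mod fs = 47.8 kHz.
47.8 kHz > fs/2 = 24.13 kHz, folds to fs − 47.8 kHz = 0.46 kHz.
127.88 kHz mod fs = 31.36 kHz.
31.36 kHz > fs/2 = 24.13 kHz, folds to fs − 31.36 kHz = 16.9 kHz.
96.96 kHz mod fs = 0.44 kHz.
0.44 kHz ≤ fs/2 = 24.13 kHz, appears at 0.44 kHz.
155.9 kHz mod fs = 11.12 kHz.
11.12 kHz ≤ fs/2 = 24.13 kHz, appears at 11.12 kHz.
Distinct values: {0.44 kHz, 0.46 kHz, 10.94 kHz, 11.12 kHz, 16.9 kHz}.

0.44 kHz, 0.46 kHz, 10.94 kHz, 11.12 kHz, 16.9 kHz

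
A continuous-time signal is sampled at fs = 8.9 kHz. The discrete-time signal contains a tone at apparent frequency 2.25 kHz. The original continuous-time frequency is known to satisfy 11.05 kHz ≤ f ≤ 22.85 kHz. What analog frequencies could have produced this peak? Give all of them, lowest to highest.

11.15 kHz, 15.55 kHz, 20.05 kHz

Frequencies that alias to 2.25 kHz are k·fs ± 2.25 kHz for integer k ≥ 0.
k=0: 2.25 kHz.
k=1: 6.65 kHz, 11.15 kHz.
k=2: 15.55 kHz, 20.05 kHz.
k=3: 24.45 kHz, 28.95 kHz.
Within [11.05 kHz, 22.85 kHz]: 11.15 kHz, 15.55 kHz, 20.05 kHz.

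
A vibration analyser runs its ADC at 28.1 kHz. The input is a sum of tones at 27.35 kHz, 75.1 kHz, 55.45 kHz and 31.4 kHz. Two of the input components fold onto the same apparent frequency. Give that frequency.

0.75 kHz

fs/2 = 14.05 kHz.
27.35 kHz > fs/2 = 14.05 kHz, folds to fs − 27.35 kHz = 0.75 kHz.
75.1 kHz mod fs = 18.9 kHz.
18.9 kHz > fs/2 = 14.05 kHz, folds to fs − 18.9 kHz = 9.2 kHz.
55.45 kHz mod fs = 27.35 kHz.
27.35 kHz > fs/2 = 14.05 kHz, folds to fs − 27.35 kHz = 0.75 kHz.
31.4 kHz mod fs = 3.3 kHz.
3.3 kHz ≤ fs/2 = 14.05 kHz, appears at 3.3 kHz.
27.35 kHz and 55.45 kHz both map to 0.75 kHz.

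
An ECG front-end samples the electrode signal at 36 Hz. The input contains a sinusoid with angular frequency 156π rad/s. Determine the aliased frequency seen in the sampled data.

ω = 156π rad/s → f = ω/(2π) = 78 Hz.
78 Hz mod fs = 6 Hz.
6 Hz ≤ fs/2 = 18 Hz, appears at 6 Hz.

6 Hz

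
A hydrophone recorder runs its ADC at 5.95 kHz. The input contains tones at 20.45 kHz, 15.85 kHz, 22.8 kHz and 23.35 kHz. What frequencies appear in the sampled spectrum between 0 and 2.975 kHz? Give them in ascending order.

fs/2 = 2.975 kHz.
20.45 kHz mod fs = 2.6 kHz.
2.6 kHz ≤ fs/2 = 2.975 kHz, appears at 2.6 kHz.
15.85 kHz mod fs = 3.95 kHz.
3.95 kHz > fs/2 = 2.975 kHz, folds to fs − 3.95 kHz = 2 kHz.
22.8 kHz mod fs = 4.95 kHz.
4.95 kHz > fs/2 = 2.975 kHz, folds to fs − 4.95 kHz = 1 kHz.
23.35 kHz mod fs = 5.5 kHz.
5.5 kHz > fs/2 = 2.975 kHz, folds to fs − 5.5 kHz = 0.45 kHz.
Distinct values: {0.45 kHz, 1 kHz, 2 kHz, 2.6 kHz}.

0.45 kHz, 1 kHz, 2 kHz, 2.6 kHz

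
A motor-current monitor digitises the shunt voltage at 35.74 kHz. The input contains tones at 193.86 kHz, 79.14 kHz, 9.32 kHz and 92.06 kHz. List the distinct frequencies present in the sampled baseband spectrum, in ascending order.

fs/2 = 17.87 kHz.
193.86 kHz mod fs = 15.16 kHz.
15.16 kHz ≤ fs/2 = 17.87 kHz, appears at 15.16 kHz.
79.14 kHz mod fs = 7.66 kHz.
7.66 kHz ≤ fs/2 = 17.87 kHz, appears at 7.66 kHz.
9.32 kHz ≤ fs/2 = 17.87 kHz, passes unchanged.
92.06 kHz mod fs = 20.58 kHz.
20.58 kHz > fs/2 = 17.87 kHz, folds to fs − 20.58 kHz = 15.16 kHz.
Distinct values: {7.66 kHz, 9.32 kHz, 15.16 kHz}.

7.66 kHz, 9.32 kHz, 15.16 kHz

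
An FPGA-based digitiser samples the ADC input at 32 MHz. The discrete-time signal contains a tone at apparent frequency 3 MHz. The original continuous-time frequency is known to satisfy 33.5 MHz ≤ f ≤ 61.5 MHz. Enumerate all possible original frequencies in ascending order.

35 MHz, 61 MHz

Frequencies that alias to 3 MHz are k·fs ± 3 MHz for integer k ≥ 0.
k=0: 3 MHz.
k=1: 29 MHz, 35 MHz.
k=2: 61 MHz, 67 MHz.
k=3: 93 MHz, 99 MHz.
Within [33.5 MHz, 61.5 MHz]: 35 MHz, 61 MHz.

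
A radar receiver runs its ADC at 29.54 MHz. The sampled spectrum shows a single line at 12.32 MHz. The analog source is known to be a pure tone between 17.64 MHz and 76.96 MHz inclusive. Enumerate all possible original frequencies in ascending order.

Frequencies that alias to 12.32 MHz are k·fs ± 12.32 MHz for integer k ≥ 0.
k=0: 12.32 MHz.
k=1: 17.22 MHz, 41.86 MHz.
k=2: 46.76 MHz, 71.4 MHz.
k=3: 76.3 MHz, 100.94 MHz.
k=4: 105.84 MHz, 130.48 MHz.
Within [17.64 MHz, 76.96 MHz]: 41.86 MHz, 46.76 MHz, 71.4 MHz, 76.3 MHz.

41.86 MHz, 46.76 MHz, 71.4 MHz, 76.3 MHz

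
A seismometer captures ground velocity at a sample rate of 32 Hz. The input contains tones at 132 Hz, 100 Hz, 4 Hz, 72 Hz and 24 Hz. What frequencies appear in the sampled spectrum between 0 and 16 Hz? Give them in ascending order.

fs/2 = 16 Hz.
132 Hz mod fs = 4 Hz.
4 Hz ≤ fs/2 = 16 Hz, appears at 4 Hz.
100 Hz mod fs = 4 Hz.
4 Hz ≤ fs/2 = 16 Hz, appears at 4 Hz.
4 Hz ≤ fs/2 = 16 Hz, passes unchanged.
72 Hz mod fs = 8 Hz.
8 Hz ≤ fs/2 = 16 Hz, appears at 8 Hz.
24 Hz > fs/2 = 16 Hz, folds to fs − 24 Hz = 8 Hz.
Distinct values: {4 Hz, 8 Hz}.

4 Hz, 8 Hz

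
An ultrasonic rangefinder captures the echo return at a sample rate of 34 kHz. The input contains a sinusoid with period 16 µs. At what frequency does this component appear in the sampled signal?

5.5 kHz

T = 16 µs → f = 1/T = 62.5 kHz.
62.5 kHz mod fs = 28.5 kHz.
28.5 kHz > fs/2 = 17 kHz, folds to fs − 28.5 kHz = 5.5 kHz.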